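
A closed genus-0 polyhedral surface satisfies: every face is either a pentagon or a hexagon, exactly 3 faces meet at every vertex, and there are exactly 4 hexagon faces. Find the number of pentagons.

Let x be the number of pentagons; then F = 4 + x.
Edge–face incidences: 2E = 6·4 + 5·x = 24 + 5x.
Every vertex has degree 3, so 3V = 2E.
Euler: V − E + F = 2 ⇒ (2E)/3 − E + (4 + x) = 2.
Multiply by 6: 2·(2E) − 3·(2E) + 6·(4 + x) = 12, i.e. 24 + 6x − (24 + 5x) = 12.
Collecting terms: x = 12.
Then 2E = 24 + 5·12 = 84, so E = 42, V = 2E/3 = 28, F = 4 + 12 = 16.

12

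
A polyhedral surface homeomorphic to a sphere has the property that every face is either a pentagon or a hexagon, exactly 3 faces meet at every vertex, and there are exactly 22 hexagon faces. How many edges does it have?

Let x be the number of pentagons; then F = 22 + x.
Edge–face incidences: 2E = 6·22 + 5·x = 132 + 5x.
Every vertex has degree 3, so 3V = 2E.
Euler: V − E + F = 2 ⇒ (2E)/3 − E + (22 + x) = 2.
Multiply by 6: 2·(2E) − 3·(2E) + 6·(22 + x) = 12, i.e. 132 + 6x − (132 + 5x) = 12.
Collecting terms: x = 12.
Then 2E = 132 + 5·12 = 192, so E = 96, V = 2E/3 = 64, F = 22 + 12 = 34.

96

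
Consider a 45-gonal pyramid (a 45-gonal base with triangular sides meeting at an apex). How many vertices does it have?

A pyramid on an n-gon base has one n-gon and n triangles: V = 45 + 1 = 46, E = 2·45 = 90, F = 45 + 1 = 46.

46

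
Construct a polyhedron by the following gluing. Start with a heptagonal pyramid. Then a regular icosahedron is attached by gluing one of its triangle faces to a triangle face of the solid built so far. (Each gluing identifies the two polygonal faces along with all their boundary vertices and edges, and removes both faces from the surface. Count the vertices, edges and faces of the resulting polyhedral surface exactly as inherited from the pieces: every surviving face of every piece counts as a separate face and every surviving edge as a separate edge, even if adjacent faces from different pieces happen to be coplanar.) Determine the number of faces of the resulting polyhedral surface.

26

A heptagonal pyramid: V=8, E=14, F=8.
Attach a regular icosahedron (V=12, E=30, F=20) along a 3-gon: merge 3 vertices and 3 edges, delete both glued faces → V=17, E=41, F=26.
Check: V − E + F = 17 − 41 + 26 = 2.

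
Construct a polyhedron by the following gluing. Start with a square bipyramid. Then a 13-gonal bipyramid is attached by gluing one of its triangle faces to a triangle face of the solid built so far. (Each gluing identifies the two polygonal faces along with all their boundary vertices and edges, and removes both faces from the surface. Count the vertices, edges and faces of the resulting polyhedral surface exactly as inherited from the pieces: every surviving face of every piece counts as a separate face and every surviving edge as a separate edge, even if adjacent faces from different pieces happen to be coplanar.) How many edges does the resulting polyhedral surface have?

48

A square bipyramid: V=6, E=12, F=8.
Attach a 13-gonal bipyramid (V=15, E=39, F=26) along a 3-gon: merge 3 vertices and 3 edges, delete both glued faces → V=18, E=48, F=32.
Check: V − E + F = 18 − 48 + 32 = 2.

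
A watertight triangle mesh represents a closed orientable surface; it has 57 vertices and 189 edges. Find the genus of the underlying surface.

4

Every face is a triangle and each edge borders two faces, so 3F = 2·189, giving F = 126.
χ = V − E + F = 57 − 189 + 126 = -6.
For a closed orientable surface χ = 2 − 2g, so g = (2 − (-6))/2 = 4.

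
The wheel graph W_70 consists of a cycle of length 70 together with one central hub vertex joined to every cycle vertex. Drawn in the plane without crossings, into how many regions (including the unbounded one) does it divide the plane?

W_70 has V = 70 + 1 = 71 vertices and E = 2·70 = 140 edges.
By Euler's formula F = 2 − V + E = 2 − 71 + 140 = 71.

71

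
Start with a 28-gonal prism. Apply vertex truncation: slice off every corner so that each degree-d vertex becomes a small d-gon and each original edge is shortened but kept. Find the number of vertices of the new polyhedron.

168

The base solid has V = 56, E = 84, F = 30.
Truncation replaces each original edge-end by a new vertex, so V′ = 2E = 168.
Each original edge survives, and each old vertex of degree d contributes d new edges; summing degrees gives Σd = 2E, so E′ = E + 2E = 3E = 252.
Each original face survives and each original vertex becomes one new face: F′ = F + V = 86.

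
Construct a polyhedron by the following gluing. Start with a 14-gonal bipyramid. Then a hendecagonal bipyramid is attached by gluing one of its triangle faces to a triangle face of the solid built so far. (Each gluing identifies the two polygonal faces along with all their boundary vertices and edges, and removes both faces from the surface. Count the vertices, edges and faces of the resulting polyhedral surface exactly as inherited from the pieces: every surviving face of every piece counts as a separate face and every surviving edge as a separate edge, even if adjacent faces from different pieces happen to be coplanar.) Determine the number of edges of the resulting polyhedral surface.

A 14-gonal bipyramid: V=16, E=42, F=28.
Attach a hendecagonal bipyramid (V=13, E=33, F=22) along a 3-gon: merge 3 vertices and 3 edges, delete both glued faces → V=26, E=72, F=48.
Check: V − E + F = 26 − 72 + 48 = 2.

72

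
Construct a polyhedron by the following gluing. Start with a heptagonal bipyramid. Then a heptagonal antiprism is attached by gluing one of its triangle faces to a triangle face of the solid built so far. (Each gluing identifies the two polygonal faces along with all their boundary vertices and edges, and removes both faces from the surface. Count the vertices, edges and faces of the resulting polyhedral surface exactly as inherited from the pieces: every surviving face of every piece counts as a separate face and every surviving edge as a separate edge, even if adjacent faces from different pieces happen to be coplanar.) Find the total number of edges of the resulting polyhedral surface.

46

A heptagonal bipyramid: V=9, E=21, F=14.
Attach a heptagonal antiprism (V=14, E=28, F=16) along a 3-gon: merge 3 vertices and 3 edges, delete both glued faces → V=20, E=46, F=28.
Check: V − E + F = 20 − 46 + 28 = 2.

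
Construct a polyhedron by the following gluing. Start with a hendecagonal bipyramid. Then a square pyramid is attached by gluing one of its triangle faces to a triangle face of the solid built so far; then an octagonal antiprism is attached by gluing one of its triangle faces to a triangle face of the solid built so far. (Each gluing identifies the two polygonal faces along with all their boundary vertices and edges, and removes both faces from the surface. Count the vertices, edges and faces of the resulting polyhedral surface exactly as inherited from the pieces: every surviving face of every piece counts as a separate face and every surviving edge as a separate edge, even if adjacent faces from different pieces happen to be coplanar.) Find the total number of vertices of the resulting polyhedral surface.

A hendecagonal bipyramid: V=13, E=33, F=22.
Attach a square pyramid (V=5, E=8, F=5) along a 3-gon: merge 3 vertices and 3 edges, delete both glued faces → V=15, E=38, F=25.
Attach an octagonal antiprism (V=16, E=32, F=18) along a 3-gon: merge 3 vertices and 3 edges, delete both glued faces → V=28, E=67, F=41.
Check: V − E + F = 28 − 67 + 41 = 2.

28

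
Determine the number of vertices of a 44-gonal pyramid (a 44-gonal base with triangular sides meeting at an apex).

A pyramid on an n-gon base has one n-gon and n triangles: V = 44 + 1 = 45, E = 2·44 = 88, F = 44 + 1 = 45.

45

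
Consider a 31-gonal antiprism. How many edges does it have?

124

An antiprism on an n-gon has two n-gon caps and 2n triangles: V = 2·31 = 62, E = 4·31 = 124, F = 2·31 + 2 = 64.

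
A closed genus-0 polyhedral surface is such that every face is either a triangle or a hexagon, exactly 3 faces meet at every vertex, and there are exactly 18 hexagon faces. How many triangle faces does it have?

4

Let x be the number of triangles; then F = 18 + x.
Edge–face incidences: 2E = 6·18 + 3·x = 108 + 3x.
Every vertex has degree 3, so 3V = 2E.
Euler: V − E + F = 2 ⇒ (2E)/3 − E + (18 + x) = 2.
Multiply by 6: 2·(2E) − 3·(2E) + 6·(18 + x) = 12, i.e. 108 + 6x − (108 + 3x) = 12.
Collecting terms: 3x = 12, so x = 4.
Then 2E = 108 + 3·4 = 120, so E = 60, V = 2E/3 = 40, F = 18 + 4 = 22.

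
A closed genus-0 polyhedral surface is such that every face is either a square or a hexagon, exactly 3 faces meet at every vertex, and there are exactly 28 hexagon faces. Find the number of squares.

6

Let x be the number of squares; then F = 28 + x.
Edge–face incidences: 2E = 6·28 + 4·x = 168 + 4x.
Every vertex has degree 3, so 3V = 2E.
Euler: V − E + F = 2 ⇒ (2E)/3 − E + (28 + x) = 2.
Multiply by 6: 2·(2E) − 3·(2E) + 6·(28 + x) = 12, i.e. 168 + 6x − (168 + 4x) = 12.
Collecting terms: 2x = 12, so x = 6.
Then 2E = 168 + 4·6 = 192, so E = 96, V = 2E/3 = 64, F = 28 + 6 = 34.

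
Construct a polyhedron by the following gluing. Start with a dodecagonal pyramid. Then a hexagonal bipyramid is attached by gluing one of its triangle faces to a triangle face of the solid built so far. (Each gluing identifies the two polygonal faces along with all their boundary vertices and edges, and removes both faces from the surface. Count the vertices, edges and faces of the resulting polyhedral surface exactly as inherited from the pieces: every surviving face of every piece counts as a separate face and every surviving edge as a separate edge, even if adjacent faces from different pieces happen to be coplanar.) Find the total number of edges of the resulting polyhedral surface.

A dodecagonal pyramid: V=13, E=24, F=13.
Attach a hexagonal bipyramid (V=8, E=18, F=12) along a 3-gon: merge 3 vertices and 3 edges, delete both glued faces → V=18, E=39, F=23.
Check: V − E + F = 18 − 39 + 23 = 2.

39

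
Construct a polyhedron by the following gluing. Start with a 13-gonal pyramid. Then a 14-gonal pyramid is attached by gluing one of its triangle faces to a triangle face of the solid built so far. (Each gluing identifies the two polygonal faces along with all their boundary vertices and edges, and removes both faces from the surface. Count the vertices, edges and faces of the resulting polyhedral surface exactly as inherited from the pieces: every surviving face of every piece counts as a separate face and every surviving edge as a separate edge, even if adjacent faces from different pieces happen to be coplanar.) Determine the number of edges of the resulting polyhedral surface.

A 13-gonal pyramid: V=14, E=26, F=14.
Attach a 14-gonal pyramid (V=15, E=28, F=15) along a 3-gon: merge 3 vertices and 3 edges, delete both glued faces → V=26, E=51, F=27.
Check: V − E + F = 26 − 51 + 27 = 2.

51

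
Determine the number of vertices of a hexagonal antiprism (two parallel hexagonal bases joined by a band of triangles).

An antiprism on an n-gon has two n-gon caps and 2n triangles: V = 2·6 = 12, E = 4·6 = 24, F = 2·6 + 2 = 14.
Check: V − E + F = 12 − 24 + 14 = 2.

12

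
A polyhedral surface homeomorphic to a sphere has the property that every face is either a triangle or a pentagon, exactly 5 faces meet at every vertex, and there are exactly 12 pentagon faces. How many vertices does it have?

Let x be the number of triangles; then F = 12 + x.
Edge–face incidences: 2E = 5·12 + 3·x = 60 + 3x.
Every vertex has degree 5, so 5V = 2E.
Euler: V − E + F = 2 ⇒ (2E)/5 − E + (12 + x) = 2.
Multiply by 10: 2·(2E) − 5·(2E) + 10·(12 + x) = 20, i.e. 120 + 10x − 3·(60 + 3x) = 20.
Collecting terms: x − 60 = 20, so x = 80.
Then 2E = 60 + 3·80 = 300, so E = 150, V = 2E/5 = 60, F = 12 + 80 = 92.

60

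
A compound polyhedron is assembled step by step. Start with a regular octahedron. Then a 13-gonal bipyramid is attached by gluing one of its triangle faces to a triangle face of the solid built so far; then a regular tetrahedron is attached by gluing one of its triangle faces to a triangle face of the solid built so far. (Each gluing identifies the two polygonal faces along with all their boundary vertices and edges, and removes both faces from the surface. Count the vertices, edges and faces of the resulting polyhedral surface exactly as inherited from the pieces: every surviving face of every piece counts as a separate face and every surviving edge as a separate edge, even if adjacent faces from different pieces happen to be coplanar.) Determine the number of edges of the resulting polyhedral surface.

51

A regular octahedron: V=6, E=12, F=8.
Attach a 13-gonal bipyramid (V=15, E=39, F=26) along a 3-gon: merge 3 vertices and 3 edges, delete both glued faces → V=18, E=48, F=32.
Attach a regular tetrahedron (V=4, E=6, F=4) along a 3-gon: merge 3 vertices and 3 edges, delete both glued faces → V=19, E=51, F=34.
Check: V − E + F = 19 − 51 + 34 = 2.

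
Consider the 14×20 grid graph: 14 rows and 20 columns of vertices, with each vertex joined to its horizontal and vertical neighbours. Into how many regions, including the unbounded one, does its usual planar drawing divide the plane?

The grid has V = 14·20 = 280 vertices and E = 14·19 + 20·13 = 526 edges.
F = 2 − V + E = 2 − 280 + 526 = 248.

248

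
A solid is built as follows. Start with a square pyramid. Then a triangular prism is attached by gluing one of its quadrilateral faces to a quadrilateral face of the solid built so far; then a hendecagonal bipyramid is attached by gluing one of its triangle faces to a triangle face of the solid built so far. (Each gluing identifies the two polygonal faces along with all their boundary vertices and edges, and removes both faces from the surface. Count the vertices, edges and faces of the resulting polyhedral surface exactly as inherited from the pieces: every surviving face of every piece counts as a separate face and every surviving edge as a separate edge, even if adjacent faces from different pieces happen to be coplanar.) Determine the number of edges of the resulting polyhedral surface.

A square pyramid: V=5, E=8, F=5.
Attach a triangular prism (V=6, E=9, F=5) along a 4-gon: merge 4 vertices and 4 edges, delete both glued faces → V=7, E=13, F=8.
Attach a hendecagonal bipyramid (V=13, E=33, F=22) along a 3-gon: merge 3 vertices and 3 edges, delete both glued faces → V=17, E=43, F=28.
Check: V − E + F = 17 − 43 + 28 = 2.

43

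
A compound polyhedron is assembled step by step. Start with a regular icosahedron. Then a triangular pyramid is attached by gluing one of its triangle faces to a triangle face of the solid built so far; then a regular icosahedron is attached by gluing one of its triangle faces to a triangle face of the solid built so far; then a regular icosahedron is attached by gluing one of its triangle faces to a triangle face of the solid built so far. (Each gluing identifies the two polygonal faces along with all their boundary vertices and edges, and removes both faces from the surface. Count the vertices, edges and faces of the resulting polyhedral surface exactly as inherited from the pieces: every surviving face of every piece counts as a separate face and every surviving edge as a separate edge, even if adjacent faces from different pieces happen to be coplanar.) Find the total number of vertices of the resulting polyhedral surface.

31

A regular icosahedron: V=12, E=30, F=20.
Attach a triangular pyramid (V=4, E=6, F=4) along a 3-gon: merge 3 vertices and 3 edges, delete both glued faces → V=13, E=33, F=22.
Attach a regular icosahedron (V=12, E=30, F=20) along a 3-gon: merge 3 vertices and 3 edges, delete both glued faces → V=22, E=60, F=40.
Attach a regular icosahedron (V=12, E=30, F=20) along a 3-gon: merge 3 vertices and 3 edges, delete both glued faces → V=31, E=87, F=58.
Check: V − E + F = 31 − 87 + 58 = 2.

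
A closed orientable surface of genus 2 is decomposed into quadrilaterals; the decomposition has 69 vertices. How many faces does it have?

71

χ = 2 − 2·2 = -2, and every face is a square so 4F = 2E.
V − E + F = -2 with E = 4F/2 gives 69 − (4/2 − 1)·F = -2, so F = 71 and E = 142.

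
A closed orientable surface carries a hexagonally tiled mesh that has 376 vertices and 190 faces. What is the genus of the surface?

3

Every face is a hexagon, so 2E = 6·190 = 1140, giving E = 570.
χ = V − E + F = 376 − 570 + 190 = -4.
For a closed orientable surface χ = 2 − 2g, so g = (2 − (-4))/2 = 3.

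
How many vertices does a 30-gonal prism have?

60

A prism on an n-gon has two n-gon bases and n rectangular sides: V = 2·30 = 60, E = 3·30 = 90, F = 30 + 2 = 32.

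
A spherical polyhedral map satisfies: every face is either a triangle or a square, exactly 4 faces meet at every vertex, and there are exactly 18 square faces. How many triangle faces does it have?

8

Let x be the number of triangles; then F = 18 + x.
Edge–face incidences: 2E = 4·18 + 3·x = 72 + 3x.
Every vertex has degree 4, so 4V = 2E.
Euler: V − E + F = 2 ⇒ (2E)/4 − E + (18 + x) = 2.
Multiply by 8: 2·(2E) − 4·(2E) + 8·(18 + x) = 16, i.e. 144 + 8x − 2·(72 + 3x) = 16.
Collecting terms: 2x = 16, so x = 8.
Then 2E = 72 + 3·8 = 96, so E = 48, V = 2E/4 = 24, F = 18 + 8 = 26.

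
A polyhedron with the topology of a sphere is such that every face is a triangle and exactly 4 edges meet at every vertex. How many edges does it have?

Each face has 3 edges and each edge borders two faces, so 2E = 3F.
Each vertex has degree 4, so 4V = 2E and hence V = 3F/4.
Euler: V − E + F = 2 ⇒ (3F/4) − (3F/2) + F = 2.
Multiply by 8: (6 − 12 + 8)F = 16, i.e. 2F = 16.
So F = 8, E = 3·8/2 = 12, V = 3·8/4 = 6.

12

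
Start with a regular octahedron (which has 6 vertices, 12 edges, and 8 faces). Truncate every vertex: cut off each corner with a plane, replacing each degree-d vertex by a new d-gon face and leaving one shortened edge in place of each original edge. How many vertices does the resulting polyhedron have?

Truncation replaces each original edge-end by a new vertex, so V′ = 2E = 24.
Each original edge survives, and each old vertex of degree d contributes d new edges; summing degrees gives Σd = 2E, so E′ = E + 2E = 3E = 36.
Each original face survives and each original vertex becomes one new face: F′ = F + V = 14.

24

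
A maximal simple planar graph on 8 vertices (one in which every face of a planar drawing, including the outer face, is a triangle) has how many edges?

18

In a plane triangulation 3F = 2E and V − E + F = 2, so E = 3V − 6 = 3·8 − 6 = 18.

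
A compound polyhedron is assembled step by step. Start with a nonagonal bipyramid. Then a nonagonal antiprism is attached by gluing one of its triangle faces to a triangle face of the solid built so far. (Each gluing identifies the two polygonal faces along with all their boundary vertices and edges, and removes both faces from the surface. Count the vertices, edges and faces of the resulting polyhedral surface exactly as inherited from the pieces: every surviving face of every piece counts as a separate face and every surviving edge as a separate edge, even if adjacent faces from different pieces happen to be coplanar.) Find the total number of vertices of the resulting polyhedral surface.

A nonagonal bipyramid: V=11, E=27, F=18.
Attach a nonagonal antiprism (V=18, E=36, F=20) along a 3-gon: merge 3 vertices and 3 edges, delete both glued faces → V=26, E=60, F=36.
Check: V − E + F = 26 − 60 + 36 = 2.

26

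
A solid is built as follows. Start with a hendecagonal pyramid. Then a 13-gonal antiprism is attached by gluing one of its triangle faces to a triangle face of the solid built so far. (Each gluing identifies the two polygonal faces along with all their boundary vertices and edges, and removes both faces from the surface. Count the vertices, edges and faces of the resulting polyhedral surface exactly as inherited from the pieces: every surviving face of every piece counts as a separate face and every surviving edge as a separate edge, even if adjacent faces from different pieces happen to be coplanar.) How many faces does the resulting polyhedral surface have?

38

A hendecagonal pyramid: V=12, E=22, F=12.
Attach a 13-gonal antiprism (V=26, E=52, F=28) along a 3-gon: merge 3 vertices and 3 edges, delete both glued faces → V=35, E=71, F=38.
Check: V − E + F = 35 − 71 + 38 = 2.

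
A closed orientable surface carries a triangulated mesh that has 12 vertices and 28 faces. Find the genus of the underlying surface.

Every face is a triangle, so 2E = 3·28 = 84, giving E = 42.
χ = V − E + F = 12 − 42 + 28 = -2.
For a closed orientable surface χ = 2 − 2g, so g = (2 − (-2))/2 = 2.

2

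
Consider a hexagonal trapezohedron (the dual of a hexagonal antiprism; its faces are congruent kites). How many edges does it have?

The n-trapezohedron (dual of the n-antiprism) has V = 2·6 + 2 = 14, E = 4·6 = 24, F = 2·6 = 12.

24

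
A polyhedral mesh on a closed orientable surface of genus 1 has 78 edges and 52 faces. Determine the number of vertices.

For a closed orientable surface of genus 1, χ = 2 − 2·1 = 0.
V = 0 + E − F = 0 + 78 − 52 = 26.

26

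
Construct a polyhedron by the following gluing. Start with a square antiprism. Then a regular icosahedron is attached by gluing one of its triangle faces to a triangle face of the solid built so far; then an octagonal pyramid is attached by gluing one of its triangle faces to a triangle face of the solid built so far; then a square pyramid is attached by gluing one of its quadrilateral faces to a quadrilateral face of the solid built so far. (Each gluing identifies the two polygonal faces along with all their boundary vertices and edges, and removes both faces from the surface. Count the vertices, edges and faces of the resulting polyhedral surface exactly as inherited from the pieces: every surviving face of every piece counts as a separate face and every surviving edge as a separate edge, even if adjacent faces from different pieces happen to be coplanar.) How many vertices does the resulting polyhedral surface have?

A square antiprism: V=8, E=16, F=10.
Attach a regular icosahedron (V=12, E=30, F=20) along a 3-gon: merge 3 vertices and 3 edges, delete both glued faces → V=17, E=43, F=28.
Attach an octagonal pyramid (V=9, E=16, F=9) along a 3-gon: merge 3 vertices and 3 edges, delete both glued faces → V=23, E=56, F=35.
Attach a square pyramid (V=5, E=8, F=5) along a 4-gon: merge 4 vertices and 4 edges, delete both glued faces → V=24, E=60, F=38.
Check: V − E + F = 24 − 60 + 38 = 2.

24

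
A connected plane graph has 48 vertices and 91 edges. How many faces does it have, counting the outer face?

45

Euler's formula for a connected plane graph: V − E + F = 2, so F = 2 − 48 + 91 = 45.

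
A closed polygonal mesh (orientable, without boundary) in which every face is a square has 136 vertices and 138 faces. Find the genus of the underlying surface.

Every face is a square, so 2E = 4·138 = 552, giving E = 276.
χ = V − E + F = 136 − 276 + 138 = -2.
For a closed orientable surface χ = 2 − 2g, so g = (2 − (-2))/2 = 2.

2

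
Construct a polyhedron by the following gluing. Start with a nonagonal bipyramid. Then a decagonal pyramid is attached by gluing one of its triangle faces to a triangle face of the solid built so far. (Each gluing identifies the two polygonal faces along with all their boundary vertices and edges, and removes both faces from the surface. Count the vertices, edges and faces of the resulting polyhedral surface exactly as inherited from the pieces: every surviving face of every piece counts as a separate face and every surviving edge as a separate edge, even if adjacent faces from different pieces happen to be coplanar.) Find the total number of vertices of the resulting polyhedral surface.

19

A nonagonal bipyramid: V=11, E=27, F=18.
Attach a decagonal pyramid (V=11, E=20, F=11) along a 3-gon: merge 3 vertices and 3 edges, delete both glued faces → V=19, E=44, F=27.
Check: V − E + F = 19 − 44 + 27 = 2.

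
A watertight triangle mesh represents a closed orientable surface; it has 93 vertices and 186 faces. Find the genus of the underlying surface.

Every face is a triangle, so 2E = 3·186 = 558, giving E = 279.
χ = V − E + F = 93 − 279 + 186 = 0.
For a closed orientable surface χ = 2 − 2g, so g = (2 − (0))/2 = 1.

1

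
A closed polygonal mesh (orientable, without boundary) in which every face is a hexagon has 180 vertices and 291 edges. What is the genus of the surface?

Every face is a hexagon and each edge borders two faces, so 6F = 2·291, giving F = 97.
χ = V − E + F = 180 − 291 + 97 = -14.
For a closed orientable surface χ = 2 − 2g, so g = (2 − (-14))/2 = 8.

8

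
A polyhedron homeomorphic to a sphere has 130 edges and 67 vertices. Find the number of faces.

65

Here V − E + F = 2.
F = 2 − V + E = 2 − 67 + 130 = 65.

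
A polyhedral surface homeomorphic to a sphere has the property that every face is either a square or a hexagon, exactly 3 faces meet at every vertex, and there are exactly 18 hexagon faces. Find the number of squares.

6

Let x be the number of squares; then F = 18 + x.
Edge–face incidences: 2E = 6·18 + 4·x = 108 + 4x.
Every vertex has degree 3, so 3V = 2E.
Euler: V − E + F = 2 ⇒ (2E)/3 − E + (18 + x) = 2.
Multiply by 6: 2·(2E) − 3·(2E) + 6·(18 + x) = 12, i.e. 108 + 6x − (108 + 4x) = 12.
Collecting terms: 2x = 12, so x = 6.
Then 2E = 108 + 4·6 = 132, so E = 66, V = 2E/3 = 44, F = 18 + 6 = 24.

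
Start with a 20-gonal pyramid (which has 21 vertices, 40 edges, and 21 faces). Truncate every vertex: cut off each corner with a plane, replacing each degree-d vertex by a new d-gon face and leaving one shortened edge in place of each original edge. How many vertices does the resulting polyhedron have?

Truncation replaces each original edge-end by a new vertex, so V′ = 2E = 80.
Each original edge survives, and each old vertex of degree d contributes d new edges; summing degrees gives Σd = 2E, so E′ = E + 2E = 3E = 120.
Each original face survives and each original vertex becomes one new face: F′ = F + V = 42.

80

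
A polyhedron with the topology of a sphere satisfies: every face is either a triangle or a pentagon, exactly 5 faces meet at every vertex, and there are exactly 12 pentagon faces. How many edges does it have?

Let x be the number of triangles; then F = 12 + x.
Edge–face incidences: 2E = 5·12 + 3·x = 60 + 3x.
Every vertex has degree 5, so 5V = 2E.
Euler: V − E + F = 2 ⇒ (2E)/5 − E + (12 + x) = 2.
Multiply by 10: 2·(2E) − 5·(2E) + 10·(12 + x) = 20, i.e. 120 + 10x − 3·(60 + 3x) = 20.
Collecting terms: x − 60 = 20, so x = 80.
Then 2E = 60 + 3·80 = 300, so E = 150, V = 2E/5 = 60, F = 12 + 80 = 92.

150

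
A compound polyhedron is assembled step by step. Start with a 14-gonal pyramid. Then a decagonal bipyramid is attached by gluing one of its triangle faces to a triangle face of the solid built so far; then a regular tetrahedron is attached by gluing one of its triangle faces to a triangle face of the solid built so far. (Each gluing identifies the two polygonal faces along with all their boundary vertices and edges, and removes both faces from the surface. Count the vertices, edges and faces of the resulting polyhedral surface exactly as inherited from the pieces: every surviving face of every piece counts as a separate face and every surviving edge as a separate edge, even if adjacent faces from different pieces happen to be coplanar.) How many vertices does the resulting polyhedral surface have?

A 14-gonal pyramid: V=15, E=28, F=15.
Attach a decagonal bipyramid (V=12, E=30, F=20) along a 3-gon: merge 3 vertices and 3 edges, delete both glued faces → V=24, E=55, F=33.
Attach a regular tetrahedron (V=4, E=6, F=4) along a 3-gon: merge 3 vertices and 3 edges, delete both glued faces → V=25, E=58, F=35.
Check: V − E + F = 25 − 58 + 35 = 2.

25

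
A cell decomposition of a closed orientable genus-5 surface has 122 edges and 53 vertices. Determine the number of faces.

For a closed orientable surface of genus 5, χ = 2 − 2·5 = -8.
F = -8 − V + E = -8 − 53 + 122 = 61.

61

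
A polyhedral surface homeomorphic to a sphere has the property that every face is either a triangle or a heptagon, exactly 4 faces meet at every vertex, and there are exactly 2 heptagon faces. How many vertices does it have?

14

Let x be the number of triangles; then F = 2 + x.
Edge–face incidences: 2E = 7·2 + 3·x = 14 + 3x.
Every vertex has degree 4, so 4V = 2E.
Euler: V − E + F = 2 ⇒ (2E)/4 − E + (2 + x) = 2.
Multiply by 8: 2·(2E) − 4·(2E) + 8·(2 + x) = 16, i.e. 16 + 8x − 2·(14 + 3x) = 16.
Collecting terms: 2x − 12 = 16, so 2x = 28, so x = 14.
Then 2E = 14 + 3·14 = 56, so E = 28, V = 2E/4 = 14, F = 2 + 14 = 16.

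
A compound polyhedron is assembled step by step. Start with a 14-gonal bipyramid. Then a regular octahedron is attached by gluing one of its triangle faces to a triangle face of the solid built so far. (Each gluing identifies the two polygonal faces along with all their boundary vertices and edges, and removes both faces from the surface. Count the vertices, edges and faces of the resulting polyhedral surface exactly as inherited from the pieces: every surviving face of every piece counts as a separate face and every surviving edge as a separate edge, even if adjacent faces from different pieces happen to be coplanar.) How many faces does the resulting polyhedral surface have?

34

A 14-gonal bipyramid: V=16, E=42, F=28.
Attach a regular octahedron (V=6, E=12, F=8) along a 3-gon: merge 3 vertices and 3 edges, delete both glued faces → V=19, E=51, F=34.
Check: V − E + F = 19 − 51 + 34 = 2.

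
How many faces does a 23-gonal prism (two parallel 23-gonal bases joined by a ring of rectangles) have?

25

A prism on an n-gon has two n-gon bases and n rectangular sides: V = 2·23 = 46, E = 3·23 = 69, F = 23 + 2 = 25.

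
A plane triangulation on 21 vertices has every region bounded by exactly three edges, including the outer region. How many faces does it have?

In a plane triangulation 3F = 2E and V − E + F = 2, so F = 2V − 4 = 2·21 − 4 = 38.

38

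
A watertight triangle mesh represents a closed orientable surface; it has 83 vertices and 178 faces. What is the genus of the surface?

Every face is a triangle, so 2E = 3·178 = 534, giving E = 267.
χ = V − E + F = 83 − 267 + 178 = -6.
For a closed orientable surface χ = 2 − 2g, so g = (2 − (-6))/2 = 4.

4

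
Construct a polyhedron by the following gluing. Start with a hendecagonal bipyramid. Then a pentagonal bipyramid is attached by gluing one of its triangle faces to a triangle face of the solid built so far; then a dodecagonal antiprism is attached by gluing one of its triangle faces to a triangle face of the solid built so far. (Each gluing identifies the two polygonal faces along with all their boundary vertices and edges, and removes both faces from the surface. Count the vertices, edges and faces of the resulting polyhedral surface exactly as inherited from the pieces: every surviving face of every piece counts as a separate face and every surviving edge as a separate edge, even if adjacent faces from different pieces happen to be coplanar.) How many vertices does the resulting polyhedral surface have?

38

A hendecagonal bipyramid: V=13, E=33, F=22.
Attach a pentagonal bipyramid (V=7, E=15, F=10) along a 3-gon: merge 3 vertices and 3 edges, delete both glued faces → V=17, E=45, F=30.
Attach a dodecagonal antiprism (V=24, E=48, F=26) along a 3-gon: merge 3 vertices and 3 edges, delete both glued faces → V=38, E=90, F=54.
Check: V − E + F = 38 − 90 + 54 = 2.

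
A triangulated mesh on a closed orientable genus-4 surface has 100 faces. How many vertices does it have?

χ = 2 − 2·4 = -6, and every face is a triangle so 3F = 2E.
E = 3·100/2 = 150. Then V = -6 + E − F = -6 + 150 − 100 = 44.

44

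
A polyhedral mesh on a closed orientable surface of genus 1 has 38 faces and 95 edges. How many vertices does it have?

For a closed orientable surface of genus 1, χ = 2 − 2·1 = 0.
V = 0 + E − F = 0 + 95 − 38 = 57.

57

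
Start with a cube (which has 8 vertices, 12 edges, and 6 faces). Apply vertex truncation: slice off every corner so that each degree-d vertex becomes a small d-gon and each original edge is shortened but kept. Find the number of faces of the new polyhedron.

Truncation replaces each original edge-end by a new vertex, so V′ = 2E = 24.
Each original edge survives, and each old vertex of degree d contributes d new edges; summing degrees gives Σd = 2E, so E′ = E + 2E = 3E = 36.
Each original face survives and each original vertex becomes one new face: F′ = F + V = 14.

14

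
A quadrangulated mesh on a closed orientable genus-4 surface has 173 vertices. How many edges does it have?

χ = 2 − 2·4 = -6, and every face is a square so 4F = 2E.
V − E + F = -6 with E = 4F/2 gives 173 − (4/2 − 1)·F = -6, so F = 179 and E = 358.

358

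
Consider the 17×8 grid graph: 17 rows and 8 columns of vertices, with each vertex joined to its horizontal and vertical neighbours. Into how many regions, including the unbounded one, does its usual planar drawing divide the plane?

113

The grid has V = 17·8 = 136 vertices and E = 17·7 + 8·16 = 247 edges.
F = 2 − V + E = 2 − 136 + 247 = 113.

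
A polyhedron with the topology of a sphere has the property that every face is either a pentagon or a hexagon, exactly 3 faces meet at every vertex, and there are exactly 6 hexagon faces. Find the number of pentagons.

Let x be the number of pentagons; then F = 6 + x.
Edge–face incidences: 2E = 6·6 + 5·x = 36 + 5x.
Every vertex has degree 3, so 3V = 2E.
Euler: V − E + F = 2 ⇒ (2E)/3 − E + (6 + x) = 2.
Multiply by 6: 2·(2E) − 3·(2E) + 6·(6 + x) = 12, i.e. 36 + 6x − (36 + 5x) = 12.
Collecting terms: x = 12.
Then 2E = 36 + 5·12 = 96, so E = 48, V = 2E/3 = 32, F = 6 + 12 = 18.

12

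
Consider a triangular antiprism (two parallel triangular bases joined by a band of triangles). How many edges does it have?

An antiprism on an n-gon has two n-gon caps and 2n triangles: V = 2·3 = 6, E = 4·3 = 12, F = 2·3 + 2 = 8.

12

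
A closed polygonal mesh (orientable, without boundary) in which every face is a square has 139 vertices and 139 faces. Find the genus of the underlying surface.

1

Every face is a square, so 2E = 4·139 = 556, giving E = 278.
χ = V − E + F = 139 − 278 + 139 = 0.
For a closed orientable surface χ = 2 − 2g, so g = (2 − (0))/2 = 1.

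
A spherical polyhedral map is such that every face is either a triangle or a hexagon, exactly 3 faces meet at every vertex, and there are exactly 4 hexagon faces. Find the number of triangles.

4

Let x be the number of triangles; then F = 4 + x.
Edge–face incidences: 2E = 6·4 + 3·x = 24 + 3x.
Every vertex has degree 3, so 3V = 2E.
Euler: V − E + F = 2 ⇒ (2E)/3 − E + (4 + x) = 2.
Multiply by 6: 2·(2E) − 3·(2E) + 6·(4 + x) = 12, i.e. 24 + 6x − (24 + 3x) = 12.
Collecting terms: 3x = 12, so x = 4.
Then 2E = 24 + 3·4 = 36, so E = 18, V = 2E/3 = 12, F = 4 + 4 = 8.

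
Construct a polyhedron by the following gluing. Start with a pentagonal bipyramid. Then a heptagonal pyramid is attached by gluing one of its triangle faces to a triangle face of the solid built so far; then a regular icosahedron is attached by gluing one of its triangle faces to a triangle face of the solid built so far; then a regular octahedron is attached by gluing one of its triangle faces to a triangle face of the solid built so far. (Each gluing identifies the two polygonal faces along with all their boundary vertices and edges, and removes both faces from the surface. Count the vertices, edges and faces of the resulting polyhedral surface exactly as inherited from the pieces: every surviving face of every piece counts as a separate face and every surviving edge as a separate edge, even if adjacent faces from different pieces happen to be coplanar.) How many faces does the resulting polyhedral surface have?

40

A pentagonal bipyramid: V=7, E=15, F=10.
Attach a heptagonal pyramid (V=8, E=14, F=8) along a 3-gon: merge 3 vertices and 3 edges, delete both glued faces → V=12, E=26, F=16.
Attach a regular icosahedron (V=12, E=30, F=20) along a 3-gon: merge 3 vertices and 3 edges, delete both glued faces → V=21, E=53, F=34.
Attach a regular octahedron (V=6, E=12, F=8) along a 3-gon: merge 3 vertices and 3 edges, delete both glued faces → V=24, E=62, F=40.
Check: V − E + F = 24 − 62 + 40 = 2.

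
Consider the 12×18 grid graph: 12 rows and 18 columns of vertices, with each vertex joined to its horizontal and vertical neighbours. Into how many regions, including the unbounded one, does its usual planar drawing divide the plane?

The grid has V = 12·18 = 216 vertices and E = 12·17 + 18·11 = 402 edges.
F = 2 − V + E = 2 − 216 + 402 = 188.

188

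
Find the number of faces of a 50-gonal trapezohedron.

The n-trapezohedron (dual of the n-antiprism) has V = 2·50 + 2 = 102, E = 4·50 = 200, F = 2·50 = 100.

100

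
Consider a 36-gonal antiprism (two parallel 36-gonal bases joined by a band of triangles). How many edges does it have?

144

An antiprism on an n-gon has two n-gon caps and 2n triangles: V = 2·36 = 72, E = 4·36 = 144, F = 2·36 + 2 = 74.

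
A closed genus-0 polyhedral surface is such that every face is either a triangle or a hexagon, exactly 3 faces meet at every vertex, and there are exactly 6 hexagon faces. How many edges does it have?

24

Let x be the number of triangles; then F = 6 + x.
Edge–face incidences: 2E = 6·6 + 3·x = 36 + 3x.
Every vertex has degree 3, so 3V = 2E.
Euler: V − E + F = 2 ⇒ (2E)/3 − E + (6 + x) = 2.
Multiply by 6: 2·(2E) − 3·(2E) + 6·(6 + x) = 12, i.e. 36 + 6x − (36 + 3x) = 12.
Collecting terms: 3x = 12, so x = 4.
Then 2E = 36 + 3·4 = 48, so E = 24, V = 2E/3 = 16, F = 6 + 4 = 10.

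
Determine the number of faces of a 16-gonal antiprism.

34

An antiprism on an n-gon has two n-gon caps and 2n triangles: V = 2·16 = 32, E = 4·16 = 64, F = 2·16 + 2 = 34.
Check: V − E + F = 32 − 64 + 34 = 2.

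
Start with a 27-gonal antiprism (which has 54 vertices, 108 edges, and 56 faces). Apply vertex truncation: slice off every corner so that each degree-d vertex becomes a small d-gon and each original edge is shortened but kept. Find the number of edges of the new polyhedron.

324

Truncation replaces each original edge-end by a new vertex, so V′ = 2E = 216.
Each original edge survives, and each old vertex of degree d contributes d new edges; summing degrees gives Σd = 2E, so E′ = E + 2E = 3E = 324.
Each original face survives and each original vertex becomes one new face: F′ = F + V = 110.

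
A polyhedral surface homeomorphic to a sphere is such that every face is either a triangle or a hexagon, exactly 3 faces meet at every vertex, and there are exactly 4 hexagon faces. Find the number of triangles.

Let x be the number of triangles; then F = 4 + x.
Edge–face incidences: 2E = 6·4 + 3·x = 24 + 3x.
Every vertex has degree 3, so 3V = 2E.
Euler: V − E + F = 2 ⇒ (2E)/3 − E + (4 + x) = 2.
Multiply by 6: 2·(2E) − 3·(2E) + 6·(4 + x) = 12, i.e. 24 + 6x − (24 + 3x) = 12.
Collecting terms: 3x = 12, so x = 4.
Then 2E = 24 + 3·4 = 36, so E = 18, V = 2E/3 = 12, F = 4 + 4 = 8.

4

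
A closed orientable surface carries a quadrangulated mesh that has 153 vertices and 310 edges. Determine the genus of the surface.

2

Every face is a square and each edge borders two faces, so 4F = 2·310, giving F = 155.
χ = V − E + F = 153 − 310 + 155 = -2.
For a closed orientable surface χ = 2 − 2g, so g = (2 − (-2))/2 = 2.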